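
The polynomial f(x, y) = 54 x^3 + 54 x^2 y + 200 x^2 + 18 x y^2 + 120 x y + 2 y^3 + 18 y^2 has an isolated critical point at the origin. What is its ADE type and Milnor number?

Type A_2, Milnor number mu = 2.

The Hessian of f at 0 is [[400, 120], [120, 36]] with rank 1, so corank 1. A Groebner basis of the Jacobian ideal J(f) in C{x,y} is {y^2, x + 3*y/10}; counting standard monomials gives mu = 2. Corank 1: A-series; mu = 2 gives A_2.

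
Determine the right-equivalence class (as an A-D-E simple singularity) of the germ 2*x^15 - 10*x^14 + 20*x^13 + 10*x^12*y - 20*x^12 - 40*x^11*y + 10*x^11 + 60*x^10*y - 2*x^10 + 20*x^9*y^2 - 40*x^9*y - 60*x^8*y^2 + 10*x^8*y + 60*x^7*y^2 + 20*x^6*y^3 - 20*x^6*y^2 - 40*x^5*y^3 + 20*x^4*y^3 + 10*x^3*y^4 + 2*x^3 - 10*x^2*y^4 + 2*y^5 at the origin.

E8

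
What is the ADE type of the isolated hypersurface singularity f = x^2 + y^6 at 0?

A_{5}

The Hessian of f at 0 has rank 1. Corank 1: A-series; mu = 5 gives A_5.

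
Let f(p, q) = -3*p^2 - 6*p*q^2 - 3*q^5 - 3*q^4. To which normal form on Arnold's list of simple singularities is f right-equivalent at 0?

The Hessian of f at 0 is [[-6, 0], [0, 0]] with rank 1, so corank 1. A Groebner basis of the Jacobian ideal J(f) in C{p,q} is {p^2, p + q^2}; counting standard monomials gives mu = 4. Corank 1: A-series; mu = 4 gives A_4.

A_{4}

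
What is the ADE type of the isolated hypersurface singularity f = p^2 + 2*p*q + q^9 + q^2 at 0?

The Hessian of f at 0 has rank 1. Corank 1: A-series; mu = 8 gives A_8.

A8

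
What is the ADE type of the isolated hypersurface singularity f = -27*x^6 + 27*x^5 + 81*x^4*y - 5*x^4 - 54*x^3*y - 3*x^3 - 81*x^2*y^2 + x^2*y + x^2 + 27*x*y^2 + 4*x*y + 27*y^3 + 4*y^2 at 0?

The Hessian of f at 0 has rank 1. Corank 1: A-series; mu = 2 gives A_2.

A_{2}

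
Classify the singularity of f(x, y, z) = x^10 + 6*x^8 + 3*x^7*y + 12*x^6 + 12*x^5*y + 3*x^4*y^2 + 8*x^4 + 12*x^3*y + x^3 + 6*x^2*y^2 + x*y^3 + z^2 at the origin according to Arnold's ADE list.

E7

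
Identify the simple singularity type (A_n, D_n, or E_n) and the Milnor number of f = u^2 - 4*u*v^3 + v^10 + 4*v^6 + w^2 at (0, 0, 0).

The Hessian of f at 0 has rank 2. Corank 1: A-series; mu = 9 gives A_9.

Type A_{9}, Milnor number mu = 9.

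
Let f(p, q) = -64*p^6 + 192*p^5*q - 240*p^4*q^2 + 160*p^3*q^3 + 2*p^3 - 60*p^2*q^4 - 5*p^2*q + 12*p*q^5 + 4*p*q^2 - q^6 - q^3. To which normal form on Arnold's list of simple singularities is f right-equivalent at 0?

The Hessian of f at 0 has rank 0. Corank 2; j^3 = (p - q)^2*(2*p - q) has shape L^2 M (L != M), so D-series; mu = 7 gives D_7.

D_7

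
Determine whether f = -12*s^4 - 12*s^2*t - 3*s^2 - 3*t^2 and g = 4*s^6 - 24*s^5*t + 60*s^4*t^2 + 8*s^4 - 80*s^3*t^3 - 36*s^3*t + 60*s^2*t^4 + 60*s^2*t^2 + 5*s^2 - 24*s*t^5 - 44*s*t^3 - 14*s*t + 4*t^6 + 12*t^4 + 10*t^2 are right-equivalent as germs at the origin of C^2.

Yes.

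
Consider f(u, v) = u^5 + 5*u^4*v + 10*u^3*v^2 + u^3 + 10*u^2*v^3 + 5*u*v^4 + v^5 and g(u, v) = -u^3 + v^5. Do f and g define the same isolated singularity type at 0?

The Hessian of f at 0 has rank 0. Corank 2; j^3 = u^3 is a perfect cube, so E-series; the 5-jet and mu = 8 give E_8. The Hessian of g at 0 has rank 0. Corank 2; j^3 = -u^3 is a perfect cube, so E-series; the 5-jet and mu = 8 give E_8. Both have type E_8, hence right-equivalent.

Yes.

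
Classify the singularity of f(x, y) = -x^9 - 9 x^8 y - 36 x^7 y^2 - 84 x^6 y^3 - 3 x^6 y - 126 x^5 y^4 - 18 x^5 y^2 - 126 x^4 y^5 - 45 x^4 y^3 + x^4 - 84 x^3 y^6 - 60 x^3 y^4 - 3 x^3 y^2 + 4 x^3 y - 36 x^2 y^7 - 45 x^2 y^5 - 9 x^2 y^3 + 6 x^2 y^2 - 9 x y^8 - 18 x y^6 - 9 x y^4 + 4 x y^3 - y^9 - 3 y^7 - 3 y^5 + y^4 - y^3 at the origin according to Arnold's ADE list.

E6

The Hessian of f at 0 is [[0, 0], [0, 0]] with rank 0, so corank 2. A Groebner basis of the Jacobian ideal J(f) in C{x,y} is {x^3 + 3*x^2*y, y^2}; counting standard monomials gives mu = 6. Corank 2; j^3 = -y^3 is a perfect cube, so E-series; the 4-jet and mu = 6 give E_6.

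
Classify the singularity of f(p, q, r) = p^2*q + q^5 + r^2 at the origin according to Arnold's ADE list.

D_{6}

The Hessian of f at 0 is [[0, 0, 0], [0, 0, 0], [0, 0, 2]] with rank 1, so corank 2. A Groebner basis of the Jacobian ideal J(f) in C{p,q,r} is {p^2/5 + q^4, p^3, p*q, r}; counting standard monomials gives mu = 6. Corank 2; j^3 = p^2*q has shape L^2 M (L != M), so D-series; mu = 6 gives D_6.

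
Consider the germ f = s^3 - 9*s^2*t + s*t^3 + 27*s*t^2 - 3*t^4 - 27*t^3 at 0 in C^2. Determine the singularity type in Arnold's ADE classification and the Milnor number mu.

Type E_7, Milnor number mu = 7.

The Hessian of f at 0 has rank 0. Corank 2; j^3 = (s - 3*t)^3 is a perfect cube, so E-series; the 4-jet and mu = 7 give E_7.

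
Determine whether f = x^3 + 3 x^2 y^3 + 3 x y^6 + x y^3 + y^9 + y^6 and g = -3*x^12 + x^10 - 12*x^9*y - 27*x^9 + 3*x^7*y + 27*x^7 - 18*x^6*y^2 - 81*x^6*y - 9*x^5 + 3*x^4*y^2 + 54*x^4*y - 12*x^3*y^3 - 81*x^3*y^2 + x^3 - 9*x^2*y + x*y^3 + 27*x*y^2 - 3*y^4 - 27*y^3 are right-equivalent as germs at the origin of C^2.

Yes.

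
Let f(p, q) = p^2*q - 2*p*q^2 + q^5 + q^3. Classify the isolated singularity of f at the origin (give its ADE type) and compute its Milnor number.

Type D6, Milnor number mu = 6.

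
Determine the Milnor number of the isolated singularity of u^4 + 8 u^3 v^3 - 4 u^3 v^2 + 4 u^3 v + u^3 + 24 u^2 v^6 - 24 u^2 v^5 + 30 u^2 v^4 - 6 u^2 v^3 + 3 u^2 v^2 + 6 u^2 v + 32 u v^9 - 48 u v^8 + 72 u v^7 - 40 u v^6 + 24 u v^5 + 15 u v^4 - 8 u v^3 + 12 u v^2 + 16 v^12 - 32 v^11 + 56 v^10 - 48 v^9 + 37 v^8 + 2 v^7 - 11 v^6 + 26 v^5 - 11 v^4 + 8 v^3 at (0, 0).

The Hessian of f at 0 has rank 0. Corank 2; j^3 = (u + 2*v)^3 is a perfect cube, so E-series; the 4-jet and mu = 6 give E_6.

6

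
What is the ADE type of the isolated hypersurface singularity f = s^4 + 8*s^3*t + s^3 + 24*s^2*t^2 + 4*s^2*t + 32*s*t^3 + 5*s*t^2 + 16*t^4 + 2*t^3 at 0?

The Hessian of f at 0 is [[0, 0], [0, 0]] with rank 0, so corank 2. A Groebner basis of the Jacobian ideal J(f) in C{s,t} is {s*t^2 + s*t/4 + t^2/4, -s*t/4 + t^3 - t^2/4, s^2 + 3*s*t + 2*t^2}; counting standard monomials gives mu = 5. Corank 2; j^3 = (s + t)^2*(s + 2*t) has shape L^2 M (L != M), so D-series; mu = 5 gives D_5.

D_{5}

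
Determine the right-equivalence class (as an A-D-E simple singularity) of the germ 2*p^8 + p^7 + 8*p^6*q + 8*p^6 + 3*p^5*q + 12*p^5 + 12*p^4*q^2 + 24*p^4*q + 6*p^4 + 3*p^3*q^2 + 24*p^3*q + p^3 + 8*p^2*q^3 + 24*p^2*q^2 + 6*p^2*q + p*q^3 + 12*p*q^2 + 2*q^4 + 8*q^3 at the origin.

E7

The Hessian of f at 0 is [[0, 0], [0, 0]] with rank 0, so corank 2. A Groebner basis of the Jacobian ideal J(f) in C{p,q} is {-3*p^2/164 - 3*p*q/41 + q^4 - q^3/164 - 3*q^2/41, p^3 + 141*p^2/82 + 282*p*q/41 + 703*q^3/82 + 282*q^2/41, p^2*q - 95*p^2/164 - 95*p*q/41 - 2063*q^3/492 - 95*q^2/41, 6*p^2/41 + p*q^2 + 24*p*q/41 + 84*q^3/41 + 24*q^2/41}; counting standard monomials gives mu = 7. Corank 2; j^3 = (p + 2*q)^3 is a perfect cube, so E-series; the 4-jet and mu = 7 give E_7.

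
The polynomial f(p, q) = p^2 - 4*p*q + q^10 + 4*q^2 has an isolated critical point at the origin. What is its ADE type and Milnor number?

The Hessian of f at 0 is [[2, -4], [-4, 8]] with rank 1, so corank 1. A Groebner basis of the Jacobian ideal J(f) in C{p,q} is {q^9, p - 2*q}; counting standard monomials gives mu = 9. Corank 1: A-series; mu = 9 gives A_9.

Type A_9, Milnor number mu = 9.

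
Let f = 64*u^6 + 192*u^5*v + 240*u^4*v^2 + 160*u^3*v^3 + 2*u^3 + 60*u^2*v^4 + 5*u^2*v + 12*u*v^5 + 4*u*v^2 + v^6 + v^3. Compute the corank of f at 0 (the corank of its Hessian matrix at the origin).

2

The Hessian at 0 is [[0, 0], [0, 0]] of rank 0; hence corank 2.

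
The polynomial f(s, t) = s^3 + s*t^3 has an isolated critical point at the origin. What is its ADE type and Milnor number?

Type E7, Milnor number mu = 7.

The Hessian of f at 0 has rank 0. Corank 2; j^3 = s^3 is a perfect cube, so E-series; the 4-jet and mu = 7 give E_7.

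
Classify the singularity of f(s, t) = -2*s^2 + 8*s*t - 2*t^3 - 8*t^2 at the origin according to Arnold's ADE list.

A2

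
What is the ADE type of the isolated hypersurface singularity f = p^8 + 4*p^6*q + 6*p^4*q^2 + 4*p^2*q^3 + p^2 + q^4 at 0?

The Hessian of f at 0 has rank 1. Corank 1: A-series; mu = 3 gives A_3.

A3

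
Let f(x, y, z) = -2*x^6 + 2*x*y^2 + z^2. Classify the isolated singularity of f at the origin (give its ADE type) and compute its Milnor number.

The Hessian of f at 0 has rank 1. Corank 2; j^3 = 2*x*y^2 has shape L^2 M (L != M), so D-series; mu = 7 gives D_7.

Type D_{7}, Milnor number mu = 7.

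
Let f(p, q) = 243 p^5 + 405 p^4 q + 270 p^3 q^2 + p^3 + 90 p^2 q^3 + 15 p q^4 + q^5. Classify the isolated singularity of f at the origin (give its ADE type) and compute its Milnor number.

The Hessian of f at 0 has rank 0. Corank 2; j^3 = p^3 is a perfect cube, so E-series; the 5-jet and mu = 8 give E_8.

Type E8, Milnor number mu = 8.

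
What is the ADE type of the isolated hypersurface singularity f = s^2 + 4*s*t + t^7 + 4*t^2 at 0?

The Hessian of f at 0 has rank 1. Corank 1: A-series; mu = 6 gives A_6.

A6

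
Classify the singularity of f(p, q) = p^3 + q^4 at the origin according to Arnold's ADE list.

The Hessian of f at 0 is [[0, 0], [0, 0]] with rank 0, so corank 2. A Groebner basis of the Jacobian ideal J(f) in C{p,q} is {q^3, p^2}; counting standard monomials gives mu = 6. Corank 2; j^3 = p^3 is a perfect cube, so E-series; the 4-jet and mu = 6 give E_6.

E6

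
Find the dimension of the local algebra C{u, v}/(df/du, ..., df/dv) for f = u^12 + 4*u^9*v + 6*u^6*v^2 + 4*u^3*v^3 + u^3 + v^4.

6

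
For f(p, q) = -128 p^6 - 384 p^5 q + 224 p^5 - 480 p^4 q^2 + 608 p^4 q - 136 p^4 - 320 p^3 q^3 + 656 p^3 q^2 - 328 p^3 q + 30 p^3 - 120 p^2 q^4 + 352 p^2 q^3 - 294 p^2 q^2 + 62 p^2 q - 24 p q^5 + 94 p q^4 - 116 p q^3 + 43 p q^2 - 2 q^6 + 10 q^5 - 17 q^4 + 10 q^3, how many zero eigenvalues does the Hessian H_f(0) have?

Hessian at 0 has rank 0.

2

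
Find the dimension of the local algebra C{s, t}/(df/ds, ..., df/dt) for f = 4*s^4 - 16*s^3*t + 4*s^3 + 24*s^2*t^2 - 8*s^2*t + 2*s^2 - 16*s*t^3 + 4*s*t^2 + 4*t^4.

3

The Hessian of f at 0 is [[4, 0], [0, 0]] with rank 1, so corank 1. A Groebner basis of the Jacobian ideal J(f) in C{s,t} is {s^2, s*t, s + t^2}; counting standard monomials gives mu = 3. Corank 1: A-series; mu = 3 gives A_3.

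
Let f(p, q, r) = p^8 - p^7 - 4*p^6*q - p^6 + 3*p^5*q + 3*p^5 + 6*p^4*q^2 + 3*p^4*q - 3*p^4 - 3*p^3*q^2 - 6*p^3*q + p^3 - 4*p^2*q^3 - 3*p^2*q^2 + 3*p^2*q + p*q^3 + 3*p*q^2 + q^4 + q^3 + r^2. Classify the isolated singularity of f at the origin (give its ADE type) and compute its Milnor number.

Type E_7, Milnor number mu = 7.

The Hessian of f at 0 has rank 1. Corank 2; j^3 = (p + q)^3 is a perfect cube, so E-series; the 4-jet and mu = 7 give E_7.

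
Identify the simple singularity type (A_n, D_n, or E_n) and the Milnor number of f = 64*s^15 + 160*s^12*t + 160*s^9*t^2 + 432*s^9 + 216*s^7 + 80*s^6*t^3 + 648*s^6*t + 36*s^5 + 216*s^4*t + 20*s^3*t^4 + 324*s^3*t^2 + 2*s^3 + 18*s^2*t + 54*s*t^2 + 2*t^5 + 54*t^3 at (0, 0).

Type E_8, Milnor number mu = 8.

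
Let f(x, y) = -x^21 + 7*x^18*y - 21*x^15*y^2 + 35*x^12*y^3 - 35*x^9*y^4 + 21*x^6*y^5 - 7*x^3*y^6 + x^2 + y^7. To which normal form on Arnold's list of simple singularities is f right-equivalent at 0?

A6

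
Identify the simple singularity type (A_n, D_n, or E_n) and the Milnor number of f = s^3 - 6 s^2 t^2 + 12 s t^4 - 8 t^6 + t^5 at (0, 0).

Type E_{8}, Milnor number mu = 8.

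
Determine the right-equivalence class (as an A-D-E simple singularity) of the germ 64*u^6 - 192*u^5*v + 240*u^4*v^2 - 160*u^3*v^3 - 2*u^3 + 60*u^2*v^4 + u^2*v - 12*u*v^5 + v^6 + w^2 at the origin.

The Hessian of f at 0 is [[0, 0, 0], [0, 0, 0], [0, 0, 2]] with rank 1, so corank 2. A Groebner basis of the Jacobian ideal J(f) in C{u,v,w} is {u*v/12 + v^5, u*v^2, u^2 - u*v/2, w}; counting standard monomials gives mu = 7. Corank 2; j^3 = -u^2*(2*u - v) has shape L^2 M (L != M), so D-series; mu = 7 gives D_7.

D7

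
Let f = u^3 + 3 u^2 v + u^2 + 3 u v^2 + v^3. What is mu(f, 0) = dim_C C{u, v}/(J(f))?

2

The Hessian of f at 0 is [[2, 0], [0, 0]] with rank 1, so corank 1. A Groebner basis of the Jacobian ideal J(f) in C{u,v} is {v^2, u}; counting standard monomials gives mu = 2. Corank 1: A-series; mu = 2 gives A_2.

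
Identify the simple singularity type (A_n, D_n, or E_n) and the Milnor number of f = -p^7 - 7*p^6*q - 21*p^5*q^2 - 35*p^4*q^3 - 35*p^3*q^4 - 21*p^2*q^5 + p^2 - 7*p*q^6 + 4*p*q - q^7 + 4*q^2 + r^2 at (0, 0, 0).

The Hessian of f at 0 has rank 2. Corank 1: A-series; mu = 6 gives A_6.

Type A6, Milnor number mu = 6.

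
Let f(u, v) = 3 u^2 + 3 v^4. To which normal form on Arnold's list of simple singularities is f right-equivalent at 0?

A_3

The Hessian of f at 0 is [[6, 0], [0, 0]] with rank 1, so corank 1. A Groebner basis of the Jacobian ideal J(f) in C{u,v} is {v^3, u}; counting standard monomials gives mu = 3. Corank 1: A-series; mu = 3 gives A_3.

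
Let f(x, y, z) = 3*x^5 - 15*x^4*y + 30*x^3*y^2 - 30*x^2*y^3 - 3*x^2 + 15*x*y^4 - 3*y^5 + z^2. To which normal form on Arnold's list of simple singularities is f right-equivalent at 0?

The Hessian of f at 0 has rank 2. Corank 1: A-series; mu = 4 gives A_4.

A_4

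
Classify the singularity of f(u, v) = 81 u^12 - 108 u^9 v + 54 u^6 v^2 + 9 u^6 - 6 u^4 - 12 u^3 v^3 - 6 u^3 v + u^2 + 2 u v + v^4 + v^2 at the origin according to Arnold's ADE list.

A_3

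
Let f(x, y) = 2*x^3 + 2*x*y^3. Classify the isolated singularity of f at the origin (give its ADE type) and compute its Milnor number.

Type E_{7}, Milnor number mu = 7.

The Hessian of f at 0 has rank 0. Corank 2; j^3 = 2*x^3 is a perfect cube, so E-series; the 4-jet and mu = 7 give E_7.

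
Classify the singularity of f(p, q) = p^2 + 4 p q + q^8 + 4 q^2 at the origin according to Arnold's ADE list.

The Hessian of f at 0 has rank 1. Corank 1: A-series; mu = 7 gives A_7.

A_7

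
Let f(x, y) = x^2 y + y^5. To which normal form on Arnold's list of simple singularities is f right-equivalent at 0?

D_{6}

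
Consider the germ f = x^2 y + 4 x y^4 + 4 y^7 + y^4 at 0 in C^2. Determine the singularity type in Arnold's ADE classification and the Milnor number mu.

Type D_{5}, Milnor number mu = 5.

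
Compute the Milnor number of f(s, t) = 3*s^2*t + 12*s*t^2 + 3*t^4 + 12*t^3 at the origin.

5

The Hessian of f at 0 has rank 0. Corank 2; j^3 = 3*t*(s + 2*t)^2 has shape L^2 M (L != M), so D-series; mu = 5 gives D_5.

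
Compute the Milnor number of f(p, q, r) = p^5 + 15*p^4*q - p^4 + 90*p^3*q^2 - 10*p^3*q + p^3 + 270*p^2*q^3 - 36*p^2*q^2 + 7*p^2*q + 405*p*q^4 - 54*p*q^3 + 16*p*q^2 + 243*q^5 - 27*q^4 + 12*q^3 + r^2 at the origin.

The Hessian of f at 0 has rank 1. Corank 2; j^3 = (p + 2*q)^2*(p + 3*q) has shape L^2 M (L != M), so D-series; mu = 5 gives D_5.

5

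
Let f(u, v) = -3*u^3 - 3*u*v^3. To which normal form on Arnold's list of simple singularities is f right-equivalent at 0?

E_7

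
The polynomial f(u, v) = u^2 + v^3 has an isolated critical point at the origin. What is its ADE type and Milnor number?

Type A2, Milnor number mu = 2.

The Hessian of f at 0 has rank 1. Corank 1: A-series; mu = 2 gives A_2.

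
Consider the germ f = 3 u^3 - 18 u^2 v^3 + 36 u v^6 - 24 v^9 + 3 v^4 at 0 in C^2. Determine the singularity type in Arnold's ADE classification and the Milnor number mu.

The Hessian of f at 0 is [[0, 0], [0, 0]] with rank 0, so corank 2. A Groebner basis of the Jacobian ideal J(f) in C{u,v} is {v^3, u^2}; counting standard monomials gives mu = 6. Corank 2; j^3 = 3*u^3 is a perfect cube, so E-series; the 4-jet and mu = 6 give E_6.

Type E_6, Milnor number mu = 6.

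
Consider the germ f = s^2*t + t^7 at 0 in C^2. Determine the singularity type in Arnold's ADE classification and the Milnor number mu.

The Hessian of f at 0 has rank 0. Corank 2; j^3 = s^2*t has shape L^2 M (L != M), so D-series; mu = 8 gives D_8.

Type D_{8}, Milnor number mu = 8.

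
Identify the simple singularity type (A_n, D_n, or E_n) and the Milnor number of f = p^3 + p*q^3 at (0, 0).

Type E_{7}, Milnor number mu = 7.

The Hessian of f at 0 has rank 0. Corank 2; j^3 = p^3 is a perfect cube, so E-series; the 4-jet and mu = 7 give E_7.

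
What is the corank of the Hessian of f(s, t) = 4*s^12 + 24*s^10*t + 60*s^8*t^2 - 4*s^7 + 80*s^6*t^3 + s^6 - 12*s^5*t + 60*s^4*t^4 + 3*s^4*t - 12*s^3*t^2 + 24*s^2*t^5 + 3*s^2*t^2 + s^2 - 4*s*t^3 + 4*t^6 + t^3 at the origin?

Hessian at 0 has rank 1.

1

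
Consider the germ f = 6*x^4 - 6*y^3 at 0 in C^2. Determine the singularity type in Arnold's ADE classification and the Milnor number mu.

Type E_{6}, Milnor number mu = 6.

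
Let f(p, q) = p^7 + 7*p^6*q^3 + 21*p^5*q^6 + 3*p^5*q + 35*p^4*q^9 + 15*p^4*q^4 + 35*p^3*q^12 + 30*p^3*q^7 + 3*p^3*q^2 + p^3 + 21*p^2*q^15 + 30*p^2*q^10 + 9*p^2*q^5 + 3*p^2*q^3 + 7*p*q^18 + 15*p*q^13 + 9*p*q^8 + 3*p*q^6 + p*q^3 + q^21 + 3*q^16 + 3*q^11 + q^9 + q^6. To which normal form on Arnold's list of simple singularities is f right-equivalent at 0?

The Hessian of f at 0 has rank 0. Corank 2; j^3 = p^3 is a perfect cube, so E-series; the 4-jet and mu = 7 give E_7.

E7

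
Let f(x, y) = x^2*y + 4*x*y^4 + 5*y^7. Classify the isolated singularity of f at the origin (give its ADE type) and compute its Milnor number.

Type D_8, Milnor number mu = 8.

The Hessian of f at 0 is [[0, 0], [0, 0]] with rank 0, so corank 2. A Groebner basis of the Jacobian ideal J(f) in C{x,y} is {-2*x^2/3 + x*y^3, x*y/2 + y^4, x^3, x^2*y}; counting standard monomials gives mu = 8. Corank 2; j^3 = x^2*y has shape L^2 M (L != M), so D-series; mu = 8 gives D_8.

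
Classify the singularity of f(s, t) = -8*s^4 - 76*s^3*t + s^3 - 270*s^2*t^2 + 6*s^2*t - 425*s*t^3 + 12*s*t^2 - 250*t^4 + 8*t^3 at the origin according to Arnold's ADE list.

E_7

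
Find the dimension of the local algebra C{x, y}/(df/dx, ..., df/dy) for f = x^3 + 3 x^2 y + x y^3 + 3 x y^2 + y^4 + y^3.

The Hessian of f at 0 is [[0, 0], [0, 0]] with rank 0, so corank 2. A Groebner basis of the Jacobian ideal J(f) in C{x,y} is {x^3 + 3*x^2*y + 6*x^2 + 12*x*y + 6*y^2, -3*x^2 + x*y^2 - 6*x*y - 3*y^2, 3*x^2 + 6*x*y + y^3 + 3*y^2}; counting standard monomials gives mu = 7. Corank 2; j^3 = (x + y)^3 is a perfect cube, so E-series; the 4-jet and mu = 7 give E_7.

7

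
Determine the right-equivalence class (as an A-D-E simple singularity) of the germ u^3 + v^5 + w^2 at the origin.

E_{8}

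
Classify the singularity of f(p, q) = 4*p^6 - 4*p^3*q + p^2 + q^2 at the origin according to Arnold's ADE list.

A_1

The Hessian of f at 0 has rank 2. Corank 0: nondegenerate Morse point, so A_1.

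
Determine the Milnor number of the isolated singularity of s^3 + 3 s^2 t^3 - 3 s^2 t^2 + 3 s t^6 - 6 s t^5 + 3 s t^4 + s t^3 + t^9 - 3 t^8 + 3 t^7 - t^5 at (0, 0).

7

The Hessian of f at 0 has rank 0. Corank 2; j^3 = s^3 is a perfect cube, so E-series; the 4-jet and mu = 7 give E_7.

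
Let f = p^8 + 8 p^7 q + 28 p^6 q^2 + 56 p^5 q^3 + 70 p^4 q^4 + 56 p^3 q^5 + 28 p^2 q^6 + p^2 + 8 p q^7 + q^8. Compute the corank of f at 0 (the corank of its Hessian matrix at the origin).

1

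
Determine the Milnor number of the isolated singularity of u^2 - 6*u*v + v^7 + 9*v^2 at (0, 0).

6

The Hessian of f at 0 has rank 1. Corank 1: A-series; mu = 6 gives A_6.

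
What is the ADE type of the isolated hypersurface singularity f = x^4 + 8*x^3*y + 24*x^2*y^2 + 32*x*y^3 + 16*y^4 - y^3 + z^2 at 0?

E_{6}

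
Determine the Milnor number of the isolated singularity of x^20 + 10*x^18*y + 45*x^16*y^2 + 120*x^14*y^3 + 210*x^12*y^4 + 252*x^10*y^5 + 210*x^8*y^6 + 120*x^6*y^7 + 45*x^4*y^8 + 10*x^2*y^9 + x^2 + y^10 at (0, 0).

9

The Hessian of f at 0 is [[2, 0], [0, 0]] with rank 1, so corank 1. A Groebner basis of the Jacobian ideal J(f) in C{x,y} is {y^9, x}; counting standard monomials gives mu = 9. Corank 1: A-series; mu = 9 gives A_9.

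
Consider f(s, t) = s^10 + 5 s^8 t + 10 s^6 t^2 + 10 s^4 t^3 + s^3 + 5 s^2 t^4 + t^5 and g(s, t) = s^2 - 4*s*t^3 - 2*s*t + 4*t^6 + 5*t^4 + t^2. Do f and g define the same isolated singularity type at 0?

The Hessian of f at 0 has rank 0. Corank 2; j^3 = s^3 is a perfect cube, so E-series; the 5-jet and mu = 8 give E_8. The Hessian of g at 0 has rank 1. Corank 1: A-series; mu = 3 gives A_3. f is E_8 but g is A_3, hence not right-equivalent.

No.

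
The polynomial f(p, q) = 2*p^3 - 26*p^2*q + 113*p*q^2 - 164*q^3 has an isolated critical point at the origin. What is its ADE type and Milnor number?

The Hessian of f at 0 is [[0, 0], [0, 0]] with rank 0, so corank 2. A Groebner basis of the Jacobian ideal J(f) in C{p,q} is {q^3, p^2 - 23*q^2/2, p*q - 7*q^2/2}; counting standard monomials gives mu = 4. Corank 2; j^3 = (p - 4*q)*(2*p^2 - 18*p*q + 41*q^2) splits into three distinct lines over C (the quadratic factor has nonzero discriminant), so D_4.

Type D_{4}, Milnor number mu = 4.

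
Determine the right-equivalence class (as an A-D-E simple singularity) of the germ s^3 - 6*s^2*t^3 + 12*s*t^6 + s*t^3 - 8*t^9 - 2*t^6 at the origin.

E_7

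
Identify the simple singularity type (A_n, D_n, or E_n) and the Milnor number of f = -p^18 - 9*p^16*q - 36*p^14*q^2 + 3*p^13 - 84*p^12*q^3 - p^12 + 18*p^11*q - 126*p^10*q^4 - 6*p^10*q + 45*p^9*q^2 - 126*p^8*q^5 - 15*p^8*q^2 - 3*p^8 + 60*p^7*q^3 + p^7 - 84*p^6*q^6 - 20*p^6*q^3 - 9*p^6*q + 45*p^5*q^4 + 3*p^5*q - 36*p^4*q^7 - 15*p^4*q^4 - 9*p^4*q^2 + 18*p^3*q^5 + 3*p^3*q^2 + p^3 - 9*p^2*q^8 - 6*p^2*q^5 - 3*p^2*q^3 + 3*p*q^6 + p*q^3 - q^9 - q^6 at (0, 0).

Type E7, Milnor number mu = 7.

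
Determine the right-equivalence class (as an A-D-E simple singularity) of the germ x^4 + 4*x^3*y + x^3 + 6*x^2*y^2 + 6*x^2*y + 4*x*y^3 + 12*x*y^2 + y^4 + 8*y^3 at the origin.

The Hessian of f at 0 has rank 0. Corank 2; j^3 = (x + 2*y)^3 is a perfect cube, so E-series; the 4-jet and mu = 6 give E_6.

E6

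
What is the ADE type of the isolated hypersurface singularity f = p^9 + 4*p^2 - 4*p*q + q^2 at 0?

A_8

The Hessian of f at 0 has rank 1. Corank 1: A-series; mu = 8 gives A_8.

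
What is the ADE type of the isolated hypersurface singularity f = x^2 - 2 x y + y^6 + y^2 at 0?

A_{5}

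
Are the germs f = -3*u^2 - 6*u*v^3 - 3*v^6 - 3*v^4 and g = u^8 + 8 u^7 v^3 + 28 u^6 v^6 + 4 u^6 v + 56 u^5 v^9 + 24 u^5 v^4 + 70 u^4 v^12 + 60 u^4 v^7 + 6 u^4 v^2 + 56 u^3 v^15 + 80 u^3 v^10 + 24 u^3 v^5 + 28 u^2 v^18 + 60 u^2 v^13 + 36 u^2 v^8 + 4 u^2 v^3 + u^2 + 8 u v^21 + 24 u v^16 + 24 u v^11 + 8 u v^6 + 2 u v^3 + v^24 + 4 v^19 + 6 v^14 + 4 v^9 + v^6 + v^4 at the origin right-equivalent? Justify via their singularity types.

Yes.

The Hessian of f at 0 has rank 1. Corank 1: A-series; mu = 3 gives A_3. The Hessian of g at 0 has rank 1. Corank 1: A-series; mu = 3 gives A_3. Both have type A_3, hence right-equivalent.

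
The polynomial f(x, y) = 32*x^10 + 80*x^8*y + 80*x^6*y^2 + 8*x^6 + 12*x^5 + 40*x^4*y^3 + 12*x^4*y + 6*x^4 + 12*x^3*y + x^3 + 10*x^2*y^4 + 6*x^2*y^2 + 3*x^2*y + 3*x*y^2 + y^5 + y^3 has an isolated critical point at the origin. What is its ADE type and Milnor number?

The Hessian of f at 0 is [[0, 0], [0, 0]] with rank 0, so corank 2. A Groebner basis of the Jacobian ideal J(f) in C{x,y} is {x^2/16 + x*y^3 + x*y^2/4 + x*y/8 + y^3/4 + y^2/16, y^4, x^3 + 3*x^2/4 + 3*x*y/2 + y^3 + 3*y^2/4, x^2*y - x^2/4 + x*y^2 - x*y/2 - y^2/4}; counting standard monomials gives mu = 8. Corank 2; j^3 = (x + y)^3 is a perfect cube, so E-series; the 5-jet and mu = 8 give E_8.

Type E_8, Milnor number mu = 8.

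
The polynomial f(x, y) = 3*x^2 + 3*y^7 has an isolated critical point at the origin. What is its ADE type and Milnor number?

Type A_6, Milnor number mu = 6.

The Hessian of f at 0 is [[6, 0], [0, 0]] with rank 1, so corank 1. A Groebner basis of the Jacobian ideal J(f) in C{x,y} is {y^6, x}; counting standard monomials gives mu = 6. Corank 1: A-series; mu = 6 gives A_6.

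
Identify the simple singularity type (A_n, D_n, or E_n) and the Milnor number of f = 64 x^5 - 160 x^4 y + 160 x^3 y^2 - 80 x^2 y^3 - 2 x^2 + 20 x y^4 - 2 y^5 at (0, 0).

Type A_4, Milnor number mu = 4.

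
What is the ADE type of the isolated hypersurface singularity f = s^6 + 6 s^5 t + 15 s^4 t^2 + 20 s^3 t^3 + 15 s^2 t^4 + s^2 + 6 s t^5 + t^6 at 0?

A5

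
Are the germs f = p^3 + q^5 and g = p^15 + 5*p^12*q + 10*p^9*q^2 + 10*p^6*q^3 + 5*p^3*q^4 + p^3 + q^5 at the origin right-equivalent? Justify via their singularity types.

Yes.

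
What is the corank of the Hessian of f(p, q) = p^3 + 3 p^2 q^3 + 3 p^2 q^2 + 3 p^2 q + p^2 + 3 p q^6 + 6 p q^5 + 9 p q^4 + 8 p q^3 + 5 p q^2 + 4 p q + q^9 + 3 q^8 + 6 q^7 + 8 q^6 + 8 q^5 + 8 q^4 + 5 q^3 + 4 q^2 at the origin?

1

The Hessian at 0 is [[2, 4], [4, 8]] of rank 1; hence corank 1.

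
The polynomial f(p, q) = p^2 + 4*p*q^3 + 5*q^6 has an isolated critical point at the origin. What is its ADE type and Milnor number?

Type A_5, Milnor number mu = 5.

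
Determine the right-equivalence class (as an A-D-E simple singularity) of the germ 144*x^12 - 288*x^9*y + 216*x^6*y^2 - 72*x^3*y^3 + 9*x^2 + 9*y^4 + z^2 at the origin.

The Hessian of f at 0 has rank 2. Corank 1: A-series; mu = 3 gives A_3.

A_3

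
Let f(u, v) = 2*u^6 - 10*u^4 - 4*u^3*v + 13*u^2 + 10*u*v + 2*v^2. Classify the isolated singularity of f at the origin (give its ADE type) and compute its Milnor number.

Type A1, Milnor number mu = 1.

The Hessian of f at 0 has rank 2. Corank 0: nondegenerate Morse point, so A_1.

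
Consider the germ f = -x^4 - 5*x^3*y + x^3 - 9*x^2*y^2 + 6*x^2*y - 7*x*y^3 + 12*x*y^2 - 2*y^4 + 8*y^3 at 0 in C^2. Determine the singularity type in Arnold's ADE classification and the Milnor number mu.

Type E7, Milnor number mu = 7.

The Hessian of f at 0 has rank 0. Corank 2; j^3 = (x + 2*y)^3 is a perfect cube, so E-series; the 4-jet and mu = 7 give E_7.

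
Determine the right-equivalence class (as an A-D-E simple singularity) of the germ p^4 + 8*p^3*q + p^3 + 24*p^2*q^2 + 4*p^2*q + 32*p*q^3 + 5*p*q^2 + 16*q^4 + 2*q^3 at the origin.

D_5

The Hessian of f at 0 has rank 0. Corank 2; j^3 = (p + q)^2*(p + 2*q) has shape L^2 M (L != M), so D-series; mu = 5 gives D_5.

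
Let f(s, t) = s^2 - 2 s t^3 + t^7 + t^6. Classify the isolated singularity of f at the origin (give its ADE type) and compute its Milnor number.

The Hessian of f at 0 is [[2, 0], [0, 0]] with rank 1, so corank 1. A Groebner basis of the Jacobian ideal J(f) in C{s,t} is {-s + t^3, s^2}; counting standard monomials gives mu = 6. Corank 1: A-series; mu = 6 gives A_6.

Type A_{6}, Milnor number mu = 6.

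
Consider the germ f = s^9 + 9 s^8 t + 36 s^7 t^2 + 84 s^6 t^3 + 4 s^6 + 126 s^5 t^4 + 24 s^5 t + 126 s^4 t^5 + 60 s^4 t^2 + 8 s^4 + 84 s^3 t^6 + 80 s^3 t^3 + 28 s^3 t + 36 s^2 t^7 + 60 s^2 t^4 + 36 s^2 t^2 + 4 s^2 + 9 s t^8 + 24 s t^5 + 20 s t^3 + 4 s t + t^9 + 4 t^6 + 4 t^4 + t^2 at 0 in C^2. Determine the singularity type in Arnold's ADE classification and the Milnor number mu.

Type A_8, Milnor number mu = 8.

The Hessian of f at 0 has rank 1. Corank 1: A-series; mu = 8 gives A_8.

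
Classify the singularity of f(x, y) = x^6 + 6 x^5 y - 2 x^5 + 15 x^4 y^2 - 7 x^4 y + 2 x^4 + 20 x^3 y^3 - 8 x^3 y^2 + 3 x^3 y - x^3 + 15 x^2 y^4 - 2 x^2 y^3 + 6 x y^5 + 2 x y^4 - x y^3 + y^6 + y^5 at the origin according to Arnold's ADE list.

The Hessian of f at 0 has rank 0. Corank 2; j^3 = -x^3 is a perfect cube, so E-series; the 4-jet and mu = 7 give E_7.

E_{7}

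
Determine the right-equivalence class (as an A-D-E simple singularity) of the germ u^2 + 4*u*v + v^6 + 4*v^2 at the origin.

A_{5}

The Hessian of f at 0 is [[2, 4], [4, 8]] with rank 1, so corank 1. A Groebner basis of the Jacobian ideal J(f) in C{u,v} is {v^5, u + 2*v}; counting standard monomials gives mu = 5. Corank 1: A-series; mu = 5 gives A_5.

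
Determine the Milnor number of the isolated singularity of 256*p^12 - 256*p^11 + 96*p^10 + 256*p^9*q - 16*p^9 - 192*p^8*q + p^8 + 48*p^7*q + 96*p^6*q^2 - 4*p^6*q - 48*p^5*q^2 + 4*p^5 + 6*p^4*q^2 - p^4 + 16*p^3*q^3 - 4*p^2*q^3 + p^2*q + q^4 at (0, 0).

The Hessian of f at 0 is [[0, 0], [0, 0]] with rank 0, so corank 2. A Groebner basis of the Jacobian ideal J(f) in C{p,q} is {p^3, p^2/4 + q^3, p*q}; counting standard monomials gives mu = 5. Corank 2; j^3 = p^2*q has shape L^2 M (L != M), so D-series; mu = 5 gives D_5.

5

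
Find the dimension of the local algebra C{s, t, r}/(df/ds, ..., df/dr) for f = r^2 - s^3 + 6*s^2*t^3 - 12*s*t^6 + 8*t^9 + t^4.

6

The Hessian of f at 0 is [[0, 0, 0], [0, 0, 0], [0, 0, 2]] with rank 1, so corank 2. A Groebner basis of the Jacobian ideal J(f) in C{s,t,r} is {t^3, s^2, r}; counting standard monomials gives mu = 6. Corank 2; j^3 = -s^3 is a perfect cube, so E-series; the 4-jet and mu = 6 give E_6.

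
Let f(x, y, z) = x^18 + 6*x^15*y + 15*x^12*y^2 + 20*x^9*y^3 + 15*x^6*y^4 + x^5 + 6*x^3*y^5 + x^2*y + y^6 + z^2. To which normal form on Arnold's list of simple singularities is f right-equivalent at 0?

The Hessian of f at 0 has rank 1. Corank 2; j^3 = x^2*y has shape L^2 M (L != M), so D-series; mu = 7 gives D_7.

D_{7}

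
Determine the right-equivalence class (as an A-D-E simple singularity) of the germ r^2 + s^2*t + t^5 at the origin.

The Hessian of f at 0 is [[0, 0, 0], [0, 0, 0], [0, 0, 2]] with rank 1, so corank 2. A Groebner basis of the Jacobian ideal J(f) in C{s,t,r} is {s^2/5 + t^4, s^3, s*t, r}; counting standard monomials gives mu = 6. Corank 2; j^3 = s^2*t has shape L^2 M (L != M), so D-series; mu = 6 gives D_6.

D_{6}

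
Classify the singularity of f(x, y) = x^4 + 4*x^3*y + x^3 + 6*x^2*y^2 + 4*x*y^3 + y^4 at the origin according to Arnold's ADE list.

The Hessian of f at 0 has rank 0. Corank 2; j^3 = x^3 is a perfect cube, so E-series; the 4-jet and mu = 6 give E_6.

E_6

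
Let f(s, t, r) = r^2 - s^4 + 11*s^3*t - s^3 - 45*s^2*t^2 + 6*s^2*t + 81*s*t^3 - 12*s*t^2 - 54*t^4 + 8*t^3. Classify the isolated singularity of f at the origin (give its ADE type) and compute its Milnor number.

The Hessian of f at 0 has rank 1. Corank 2; j^3 = -(s - 2*t)^3 is a perfect cube, so E-series; the 4-jet and mu = 7 give E_7.

Type E_7, Milnor number mu = 7.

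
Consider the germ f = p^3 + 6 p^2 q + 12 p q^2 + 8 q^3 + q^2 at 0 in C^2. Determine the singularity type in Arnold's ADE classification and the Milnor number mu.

Type A2, Milnor number mu = 2.

The Hessian of f at 0 has rank 1. Corank 1: A-series; mu = 2 gives A_2.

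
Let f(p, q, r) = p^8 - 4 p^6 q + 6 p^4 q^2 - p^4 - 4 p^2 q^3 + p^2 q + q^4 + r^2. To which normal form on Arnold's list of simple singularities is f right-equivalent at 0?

D_5

The Hessian of f at 0 is [[0, 0, 0], [0, 0, 0], [0, 0, 2]] with rank 1, so corank 2. A Groebner basis of the Jacobian ideal J(f) in C{p,q,r} is {p^3, p^2/4 + q^3, p*q, r}; counting standard monomials gives mu = 5. Corank 2; j^3 = p^2*q has shape L^2 M (L != M), so D-series; mu = 5 gives D_5.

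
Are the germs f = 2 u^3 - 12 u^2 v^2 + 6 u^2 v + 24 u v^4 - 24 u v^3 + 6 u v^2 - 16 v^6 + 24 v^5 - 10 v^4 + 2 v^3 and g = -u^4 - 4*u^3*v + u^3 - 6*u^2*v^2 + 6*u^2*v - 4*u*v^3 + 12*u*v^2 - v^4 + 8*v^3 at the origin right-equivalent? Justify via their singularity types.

The Hessian of f at 0 has rank 0. Corank 2; j^3 = 2*(u + v)^3 is a perfect cube, so E-series; the 4-jet and mu = 6 give E_6. The Hessian of g at 0 has rank 0. Corank 2; j^3 = (u + 2*v)^3 is a perfect cube, so E-series; the 4-jet and mu = 6 give E_6. Both have type E_6, hence right-equivalent.

Yes.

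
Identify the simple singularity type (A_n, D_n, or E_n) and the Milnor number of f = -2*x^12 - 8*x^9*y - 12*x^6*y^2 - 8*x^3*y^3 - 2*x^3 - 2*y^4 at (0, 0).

The Hessian of f at 0 has rank 0. Corank 2; j^3 = -2*x^3 is a perfect cube, so E-series; the 4-jet and mu = 6 give E_6.

Type E_6, Milnor number mu = 6.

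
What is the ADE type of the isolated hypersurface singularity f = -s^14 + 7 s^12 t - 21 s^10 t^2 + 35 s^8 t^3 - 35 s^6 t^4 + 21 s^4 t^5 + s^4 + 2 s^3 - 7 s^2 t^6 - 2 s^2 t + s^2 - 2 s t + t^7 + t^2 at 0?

A6

The Hessian of f at 0 is [[2, -2], [-2, 2]] with rank 1, so corank 1. A Groebner basis of the Jacobian ideal J(f) in C{s,t} is {-14*s*t/3 - 5*s/3 + t^4 - 4*t^3/3 + 3*t^2 + 5*t/3, s*t^2 + 4*s*t/3 + s/3 - t^3/3 - t^2 - t/3, s^2 + s - t}; counting standard monomials gives mu = 6. Corank 1: A-series; mu = 6 gives A_6.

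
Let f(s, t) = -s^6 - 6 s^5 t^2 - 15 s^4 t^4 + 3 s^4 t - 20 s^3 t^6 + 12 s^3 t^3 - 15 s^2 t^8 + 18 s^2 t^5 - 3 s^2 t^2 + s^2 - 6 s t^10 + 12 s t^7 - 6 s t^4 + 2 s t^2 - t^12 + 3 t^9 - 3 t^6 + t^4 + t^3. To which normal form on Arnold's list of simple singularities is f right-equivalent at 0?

A2

The Hessian of f at 0 is [[2, 0], [0, 0]] with rank 1, so corank 1. A Groebner basis of the Jacobian ideal J(f) in C{s,t} is {t^2, s}; counting standard monomials gives mu = 2. Corank 1: A-series; mu = 2 gives A_2.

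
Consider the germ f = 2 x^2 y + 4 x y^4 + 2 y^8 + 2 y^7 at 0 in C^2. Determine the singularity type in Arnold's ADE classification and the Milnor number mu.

The Hessian of f at 0 has rank 0. Corank 2; j^3 = 2*x^2*y has shape L^2 M (L != M), so D-series; mu = 9 gives D_9.

Type D_9, Milnor number mu = 9.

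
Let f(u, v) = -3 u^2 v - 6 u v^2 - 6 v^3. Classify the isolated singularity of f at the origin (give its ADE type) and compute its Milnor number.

Type D_{4}, Milnor number mu = 4.

The Hessian of f at 0 is [[0, 0], [0, 0]] with rank 0, so corank 2. A Groebner basis of the Jacobian ideal J(f) in C{u,v} is {v^3, u^2 + 2*v^2, u*v + v^2}; counting standard monomials gives mu = 4. Corank 2; j^3 = -3*v*(u^2 + 2*u*v + 2*v^2) splits into three distinct lines over C (the quadratic factor has nonzero discriminant), so D_4.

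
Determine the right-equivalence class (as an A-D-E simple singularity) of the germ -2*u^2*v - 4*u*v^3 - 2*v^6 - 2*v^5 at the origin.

D_{7}

The Hessian of f at 0 is [[0, 0], [0, 0]] with rank 0, so corank 2. A Groebner basis of the Jacobian ideal J(f) in C{u,v} is {u^3, u^2*v + u^2/6 + u*v^2/6, u*v + v^3}; counting standard monomials gives mu = 7. Corank 2; j^3 = -2*u^2*v has shape L^2 M (L != M), so D-series; mu = 7 gives D_7.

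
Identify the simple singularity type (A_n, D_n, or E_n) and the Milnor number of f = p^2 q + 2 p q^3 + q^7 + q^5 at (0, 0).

Type D_8, Milnor number mu = 8.

The Hessian of f at 0 has rank 0. Corank 2; j^3 = p^2*q has shape L^2 M (L != M), so D-series; mu = 8 gives D_8.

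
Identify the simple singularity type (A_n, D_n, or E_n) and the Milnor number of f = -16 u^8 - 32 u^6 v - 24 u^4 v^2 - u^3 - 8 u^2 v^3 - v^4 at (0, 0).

Type E_6, Milnor number mu = 6.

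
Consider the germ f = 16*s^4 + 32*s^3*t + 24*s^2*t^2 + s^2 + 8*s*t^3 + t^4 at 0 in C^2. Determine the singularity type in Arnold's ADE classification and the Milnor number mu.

The Hessian of f at 0 has rank 1. Corank 1: A-series; mu = 3 gives A_3.

Type A3, Milnor number mu = 3.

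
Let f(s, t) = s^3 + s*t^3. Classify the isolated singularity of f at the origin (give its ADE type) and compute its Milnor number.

Type E_7, Milnor number mu = 7.

The Hessian of f at 0 has rank 0. Corank 2; j^3 = s^3 is a perfect cube, so E-series; the 4-jet and mu = 7 give E_7.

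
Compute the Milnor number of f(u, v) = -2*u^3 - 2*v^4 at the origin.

6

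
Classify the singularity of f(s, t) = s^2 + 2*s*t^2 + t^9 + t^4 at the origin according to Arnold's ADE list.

A8

The Hessian of f at 0 has rank 1. Corank 1: A-series; mu = 8 gives A_8.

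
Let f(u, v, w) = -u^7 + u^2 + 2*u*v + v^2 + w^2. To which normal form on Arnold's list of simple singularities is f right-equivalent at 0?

A_{6}

The Hessian of f at 0 has rank 2. Corank 1: A-series; mu = 6 gives A_6.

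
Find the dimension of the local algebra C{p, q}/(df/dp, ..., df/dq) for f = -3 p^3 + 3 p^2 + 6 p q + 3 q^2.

The Hessian of f at 0 has rank 1. Corank 1: A-series; mu = 2 gives A_2.

2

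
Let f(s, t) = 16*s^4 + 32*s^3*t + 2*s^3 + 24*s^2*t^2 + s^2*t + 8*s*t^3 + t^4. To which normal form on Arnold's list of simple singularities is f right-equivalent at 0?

The Hessian of f at 0 has rank 0. Corank 2; j^3 = s^2*(2*s + t) has shape L^2 M (L != M), so D-series; mu = 5 gives D_5.

D_{5}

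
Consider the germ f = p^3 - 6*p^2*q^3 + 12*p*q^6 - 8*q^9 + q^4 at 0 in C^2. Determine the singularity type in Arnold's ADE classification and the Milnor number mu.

The Hessian of f at 0 is [[0, 0], [0, 0]] with rank 0, so corank 2. A Groebner basis of the Jacobian ideal J(f) in C{p,q} is {q^3, p^2}; counting standard monomials gives mu = 6. Corank 2; j^3 = p^3 is a perfect cube, so E-series; the 4-jet and mu = 6 give E_6.

Type E_{6}, Milnor number mu = 6.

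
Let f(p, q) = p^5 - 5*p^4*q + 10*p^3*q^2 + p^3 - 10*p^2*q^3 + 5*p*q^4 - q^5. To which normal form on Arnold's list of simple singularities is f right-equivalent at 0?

E_{8}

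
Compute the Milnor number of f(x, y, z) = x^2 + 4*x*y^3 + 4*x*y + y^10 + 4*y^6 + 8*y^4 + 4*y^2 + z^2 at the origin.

The Hessian of f at 0 is [[2, 4, 0], [4, 8, 0], [0, 0, 2]] with rank 2, so corank 1. A Groebner basis of the Jacobian ideal J(f) in C{x,y,z} is {x^3 + 6*x^2*y + 12*x*y^2 - 4*x - 8*y, x/2 + y^3 + y, z}; counting standard monomials gives mu = 9. Corank 1: A-series; mu = 9 gives A_9.

9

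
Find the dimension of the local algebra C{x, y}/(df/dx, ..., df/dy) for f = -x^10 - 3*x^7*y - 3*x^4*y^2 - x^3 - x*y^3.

The Hessian of f at 0 has rank 0. Corank 2; j^3 = -x^3 is a perfect cube, so E-series; the 4-jet and mu = 7 give E_7.

7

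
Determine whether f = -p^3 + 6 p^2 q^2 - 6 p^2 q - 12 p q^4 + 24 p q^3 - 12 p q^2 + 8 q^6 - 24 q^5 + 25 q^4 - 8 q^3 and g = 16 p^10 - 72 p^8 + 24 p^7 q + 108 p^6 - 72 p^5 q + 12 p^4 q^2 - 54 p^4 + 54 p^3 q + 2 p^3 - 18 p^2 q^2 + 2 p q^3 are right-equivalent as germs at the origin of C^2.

The Hessian of f at 0 has rank 0. Corank 2; j^3 = -(p + 2*q)^3 is a perfect cube, so E-series; the 4-jet and mu = 6 give E_6. The Hessian of g at 0 has rank 0. Corank 2; j^3 = 2*p^3 is a perfect cube, so E-series; the 4-jet and mu = 7 give E_7. f is E_6 but g is E_7, hence not right-equivalent.

No.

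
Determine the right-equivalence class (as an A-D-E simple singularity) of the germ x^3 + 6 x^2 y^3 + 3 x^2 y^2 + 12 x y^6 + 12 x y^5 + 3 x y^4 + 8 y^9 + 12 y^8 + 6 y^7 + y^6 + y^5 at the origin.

E_{8}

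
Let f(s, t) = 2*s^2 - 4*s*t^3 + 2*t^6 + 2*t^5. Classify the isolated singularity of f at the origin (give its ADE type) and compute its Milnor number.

Type A_{4}, Milnor number mu = 4.

The Hessian of f at 0 is [[4, 0], [0, 0]] with rank 1, so corank 1. A Groebner basis of the Jacobian ideal J(f) in C{s,t} is {-s + t^3, s^2, s*t}; counting standard monomials gives mu = 4. Corank 1: A-series; mu = 4 gives A_4.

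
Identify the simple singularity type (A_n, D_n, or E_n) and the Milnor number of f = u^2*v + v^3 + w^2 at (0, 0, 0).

Type D4, Milnor number mu = 4.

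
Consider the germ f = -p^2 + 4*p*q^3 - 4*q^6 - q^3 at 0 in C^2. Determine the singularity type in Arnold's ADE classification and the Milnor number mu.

Type A2, Milnor number mu = 2.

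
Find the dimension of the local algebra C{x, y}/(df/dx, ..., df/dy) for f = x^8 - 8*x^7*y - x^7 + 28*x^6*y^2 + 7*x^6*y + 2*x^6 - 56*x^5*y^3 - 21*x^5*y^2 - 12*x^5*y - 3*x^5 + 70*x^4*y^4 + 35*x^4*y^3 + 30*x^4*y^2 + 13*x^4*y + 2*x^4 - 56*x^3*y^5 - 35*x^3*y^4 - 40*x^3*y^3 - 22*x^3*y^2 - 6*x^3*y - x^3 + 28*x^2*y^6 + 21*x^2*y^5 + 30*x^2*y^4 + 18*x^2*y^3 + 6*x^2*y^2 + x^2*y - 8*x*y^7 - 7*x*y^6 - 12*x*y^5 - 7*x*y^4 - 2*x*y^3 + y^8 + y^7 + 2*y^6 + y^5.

9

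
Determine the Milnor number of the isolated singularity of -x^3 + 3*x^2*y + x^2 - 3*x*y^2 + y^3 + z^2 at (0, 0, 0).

2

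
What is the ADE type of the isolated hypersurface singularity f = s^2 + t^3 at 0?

A_{2}

The Hessian of f at 0 is [[2, 0], [0, 0]] with rank 1, so corank 1. A Groebner basis of the Jacobian ideal J(f) in C{s,t} is {t^2, s}; counting standard monomials gives mu = 2. Corank 1: A-series; mu = 2 gives A_2.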